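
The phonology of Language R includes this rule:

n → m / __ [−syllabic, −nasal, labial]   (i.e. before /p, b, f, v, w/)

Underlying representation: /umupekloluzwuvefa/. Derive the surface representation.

umupekloluzwuvefa

No segment of /umupekloluzwuvefa/ meets the structural description of the rule, so the form surfaces unchanged.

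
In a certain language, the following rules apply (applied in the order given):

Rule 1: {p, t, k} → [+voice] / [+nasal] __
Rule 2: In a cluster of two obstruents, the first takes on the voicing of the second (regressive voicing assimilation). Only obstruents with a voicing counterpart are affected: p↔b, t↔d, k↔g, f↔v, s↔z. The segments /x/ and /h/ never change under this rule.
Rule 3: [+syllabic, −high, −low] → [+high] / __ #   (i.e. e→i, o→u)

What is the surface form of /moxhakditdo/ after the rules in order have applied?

Rule 1 (post-nasal voicing): no segment meets the environment; /moxhakditdo/ is unchanged.
Rule 2 (regressive voicing assimilation): /k/ precedes the voiced obstruent /d/, so it voices to [g] by assimilation. /t/ precedes the voiced obstruent /d/, so it voices to [d] by assimilation. /moxhakditdo/ → moxhagdiddo.
Rule 3 (final vowel raising): /o/ is a mid vowel in word-final position, so it raises to [u]. /moxhagdiddo/ → moxhagdiddu.

moxhagdiddu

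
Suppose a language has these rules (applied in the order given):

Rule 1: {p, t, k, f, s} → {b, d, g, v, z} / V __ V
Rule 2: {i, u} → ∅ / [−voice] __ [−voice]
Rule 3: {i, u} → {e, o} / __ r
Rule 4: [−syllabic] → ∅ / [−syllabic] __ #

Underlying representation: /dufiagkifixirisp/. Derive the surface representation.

Rule 1 (intervocalic voicing): /f/ is a voiceless obstruent between vowels /u/ and /i/, so it voices to [v]. /f/ is a voiceless obstruent between vowels /i/ and /i/, so it voices to [v]. /dufiagkifixirisp/ → duviagkivixirisp.
Rule 2 (high vowel syncope): no segment meets the environment; /duviagkivixirisp/ is unchanged.
Rule 3 (pre-rhotic lowering): /i/ is a high vowel immediately before /r/, so it lowers to [e]. /duviagkivixirisp/ → duviagkivixerisp.
Rule 4 (final cluster simplification): /p/ is the second consonant of a word-final cluster /sp/, so it deletes. /duviagkivixerisp/ → duviagkivixeris.

duviagkivixeris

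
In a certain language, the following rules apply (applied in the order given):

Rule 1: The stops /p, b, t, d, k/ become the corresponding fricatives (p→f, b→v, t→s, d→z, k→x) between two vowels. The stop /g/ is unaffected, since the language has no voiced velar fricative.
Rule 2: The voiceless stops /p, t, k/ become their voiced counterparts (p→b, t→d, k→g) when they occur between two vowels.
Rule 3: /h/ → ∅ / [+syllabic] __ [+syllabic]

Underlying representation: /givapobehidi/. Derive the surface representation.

Rule 1 (intervocalic spirantization): /p/ is a stop between vowels /a/ and /o/, so it spirantizes to the fricative [f]. /b/ is a stop between vowels /o/ and /e/, so it spirantizes to the fricative [v]. /d/ is a stop between vowels /i/ and /i/, so it spirantizes to the fricative [z]. /givapobehidi/ → givafovehizi.
Rule 2 (intervocalic voicing): no segment meets the environment; /givafovehizi/ is unchanged.
Rule 3 (intervocalic h-deletion): /h/ occurs between vowels /e/ and /i/, so it deletes. /givafovehizi/ → givafoveizi.

givafoveizi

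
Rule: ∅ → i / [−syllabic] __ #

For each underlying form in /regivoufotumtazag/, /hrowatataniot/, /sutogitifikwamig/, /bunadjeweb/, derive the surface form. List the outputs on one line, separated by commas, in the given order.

/regivoufotumtazag/: the form ends in the consonant /g/, so [i] is inserted word-finally. → [regivoufotumtazagi].
/hrowatataniot/: the form ends in the consonant /t/, so [i] is inserted word-finally. → [hrowatatanioti].
/sutogitifikwamig/: the form ends in the consonant /g/, so [i] is inserted word-finally. → [sutogitifikwamigi].
/bunadjeweb/: the form ends in the consonant /b/, so [i] is inserted word-finally. → [bunadjewebi].

regivoufotumtazagi, hrowatatanioti, sutogitifikwamigi, bunadjewebi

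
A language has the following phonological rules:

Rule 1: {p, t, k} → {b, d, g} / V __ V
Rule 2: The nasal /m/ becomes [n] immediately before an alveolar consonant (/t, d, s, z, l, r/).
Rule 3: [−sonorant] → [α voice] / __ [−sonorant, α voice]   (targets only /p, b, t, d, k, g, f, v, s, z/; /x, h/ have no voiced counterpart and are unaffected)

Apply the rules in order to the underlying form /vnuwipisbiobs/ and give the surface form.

Rule 1 (intervocalic voicing): /p/ is a voiceless stop between vowels /i/ and /i/, so it voices to [b]. /vnuwipisbiobs/ → vnuwibisbiobs.
Rule 2 (nasal place assimilation): no segment meets the environment; /vnuwibisbiobs/ is unchanged.
Rule 3 (regressive voicing assimilation): /s/ precedes the voiced obstruent /b/, so it voices to [z] by assimilation. /b/ precedes the voiceless obstruent /s/, so it devoices to [p] by assimilation. /vnuwibisbiobs/ → vnuwibizbiops.

vnuwibizbiops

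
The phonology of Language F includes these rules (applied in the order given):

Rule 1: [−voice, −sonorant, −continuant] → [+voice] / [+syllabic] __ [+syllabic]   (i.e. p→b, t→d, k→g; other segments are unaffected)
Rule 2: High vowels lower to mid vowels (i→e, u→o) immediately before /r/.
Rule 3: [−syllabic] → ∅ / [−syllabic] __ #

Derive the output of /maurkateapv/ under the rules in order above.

Rule 1 (intervocalic voicing): /t/ is a voiceless stop between vowels /a/ and /e/, so it voices to [d]. /maurkateapv/ → maurkadeapv.
Rule 2 (pre-rhotic lowering): /u/ is a high vowel immediately before /r/, so it lowers to [o]. /maurkadeapv/ → maorkadeapv.
Rule 3 (final cluster simplification): /v/ is the second consonant of a word-final cluster /pv/, so it deletes. /maorkadeapv/ → maorkadeap.

maorkadeap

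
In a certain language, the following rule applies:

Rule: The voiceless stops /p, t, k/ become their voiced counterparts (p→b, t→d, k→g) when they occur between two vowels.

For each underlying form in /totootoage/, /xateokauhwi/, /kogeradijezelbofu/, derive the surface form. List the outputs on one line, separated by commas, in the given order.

/totootoage/: /t/ is a voiceless stop between vowels /o/ and /o/, so it voices to [d]. /t/ is a voiceless stop between vowels /o/ and /o/, so it voices to [d]. → [todoodoage].
/xateokauhwi/: /t/ is a voiceless stop between vowels /a/ and /e/, so it voices to [d]. /k/ is a voiceless stop between vowels /o/ and /a/, so it voices to [g]. → [xadeogauhwi].
/kogeradijezelbofu/: the rule's environment is not met; surfaces unchanged as [kogeradijezelbofu].

todoodoage, xadeogauhwi, kogeradijezelbofu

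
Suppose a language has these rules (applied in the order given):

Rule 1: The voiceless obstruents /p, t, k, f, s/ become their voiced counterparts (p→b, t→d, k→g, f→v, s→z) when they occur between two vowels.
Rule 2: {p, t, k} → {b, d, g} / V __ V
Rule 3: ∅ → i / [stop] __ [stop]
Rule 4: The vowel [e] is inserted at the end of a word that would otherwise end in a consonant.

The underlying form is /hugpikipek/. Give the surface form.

Rule 1 (intervocalic voicing): /k/ is a voiceless obstruent between vowels /i/ and /i/, so it voices to [g]. /p/ is a voiceless obstruent between vowels /i/ and /e/, so it voices to [b]. /hugpikipek/ → hugpigibek.
Rule 2 (intervocalic voicing): no segment meets the environment; /hugpigibek/ is unchanged.
Rule 3 (stop-cluster i-epenthesis): /g/ and /p/ form a stop–stop cluster, so [i] is inserted between them. /hugpigibek/ → hugipigibek.
Rule 4 (final e-epenthesis): the form ends in the consonant /k/, so [e] is inserted word-finally. /hugipigibek/ → hugipigibeke.

hugipigibeke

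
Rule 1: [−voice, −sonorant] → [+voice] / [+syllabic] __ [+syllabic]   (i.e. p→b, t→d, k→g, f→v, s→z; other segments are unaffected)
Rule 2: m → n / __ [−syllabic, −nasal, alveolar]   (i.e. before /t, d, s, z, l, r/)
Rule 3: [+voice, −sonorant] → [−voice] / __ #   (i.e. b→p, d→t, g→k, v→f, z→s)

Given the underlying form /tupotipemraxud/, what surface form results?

Rule 1 (intervocalic voicing): /p/ is a voiceless obstruent between vowels /u/ and /o/, so it voices to [b]. /t/ is a voiceless obstruent between vowels /o/ and /i/, so it voices to [d]. /p/ is a voiceless obstruent between vowels /i/ and /e/, so it voices to [b]. /tupotipemraxud/ → tubodibemraxud.
Rule 2 (nasal place assimilation): /m/ precedes the alveolar consonant /r/, so it assimilates in place to [n]. /tubodibemraxud/ → tubodibenraxud.
Rule 3 (final devoicing): /d/ is a voiced obstruent in word-final position, so it devoices to [t]. /tubodibenraxud/ → tubodibenraxut.

tubodibenraxut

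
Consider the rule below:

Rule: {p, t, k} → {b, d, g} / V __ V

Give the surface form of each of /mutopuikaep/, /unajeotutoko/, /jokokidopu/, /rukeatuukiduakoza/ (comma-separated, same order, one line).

mudobuigaep, unajeodudogo, jogogidobu, rugeaduugiduagoza

/mutopuikaep/: /t/ is a voiceless stop between vowels /u/ and /o/, so it voices to [d]. /p/ is a voiceless stop between vowels /o/ and /u/, so it voices to [b]. /k/ is a voiceless stop between vowels /i/ and /a/, so it voices to [g]. → [mudobuigaep].
/unajeotutoko/: /t/ is a voiceless stop between vowels /o/ and /u/, so it voices to [d]. /t/ is a voiceless stop between vowels /u/ and /o/, so it voices to [d]. /k/ is a voiceless stop between vowels /o/ and /o/, so it voices to [g]. → [unajeodudogo].
/jokokidopu/: /k/ is a voiceless stop between vowels /o/ and /o/, so it voices to [g]. /k/ is a voiceless stop between vowels /o/ and /i/, so it voices to [g]. /p/ is a voiceless stop between vowels /o/ and /u/, so it voices to [b]. → [jogogidobu].
/rukeatuukiduakoza/: /k/ is a voiceless stop between vowels /u/ and /e/, so it voices to [g]. /t/ is a voiceless stop between vowels /a/ and /u/, so it voices to [d]. /k/ is a voiceless stop between vowels /u/ and /i/, so it voices to [g]. /k/ is a voiceless stop between vowels /a/ and /o/, so it voices to [g]. → [rugeaduugiduagoza].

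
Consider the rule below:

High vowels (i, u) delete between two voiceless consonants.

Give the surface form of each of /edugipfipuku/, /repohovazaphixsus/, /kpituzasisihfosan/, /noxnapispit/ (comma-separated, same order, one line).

/edugipfipuku/: /i/ is a high vowel flanked by voiceless consonants /f/ and /p/, so it deletes. /u/ is a high vowel flanked by voiceless consonants /p/ and /k/, so it deletes. → [edugipfpku].
/repohovazaphixsus/: /i/ is a high vowel flanked by voiceless consonants /h/ and /x/, so it deletes. /u/ is a high vowel flanked by voiceless consonants /s/ and /s/, so it deletes. → [repohovazaphxss].
/kpituzasisihfosan/: /i/ is a high vowel flanked by voiceless consonants /p/ and /t/, so it deletes. /i/ is a high vowel flanked by voiceless consonants /s/ and /s/, so it deletes. /i/ is a high vowel flanked by voiceless consonants /s/ and /h/, so it deletes. → [kptuzasshfosan].
/noxnapispit/: /i/ is a high vowel flanked by voiceless consonants /p/ and /s/, so it deletes. /i/ is a high vowel flanked by voiceless consonants /p/ and /t/, so it deletes. → [noxnapspt].

edugipfpku, repohovazaphxss, kptuzasshfosan, noxnapspt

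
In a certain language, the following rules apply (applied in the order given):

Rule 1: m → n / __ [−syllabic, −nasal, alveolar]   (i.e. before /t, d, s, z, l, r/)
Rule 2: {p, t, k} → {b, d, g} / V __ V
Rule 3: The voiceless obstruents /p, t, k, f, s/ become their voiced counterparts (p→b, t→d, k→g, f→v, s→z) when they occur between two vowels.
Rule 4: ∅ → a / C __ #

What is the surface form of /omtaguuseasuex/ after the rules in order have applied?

ontaguuzeazuexa

Rule 1 (nasal place assimilation): /m/ precedes the alveolar consonant /t/, so it assimilates in place to [n]. /omtaguuseasuex/ → ontaguuseasuex.
Rule 2 (intervocalic voicing): no segment meets the environment; /ontaguuseasuex/ is unchanged.
Rule 3 (intervocalic voicing): /s/ is a voiceless obstruent between vowels /u/ and /e/, so it voices to [z]. /s/ is a voiceless obstruent between vowels /a/ and /u/, so it voices to [z]. /ontaguuseasuex/ → ontaguuzeazuex.
Rule 4 (final a-epenthesis): the form ends in the consonant /x/, so [a] is inserted word-finally. /ontaguuzeazuex/ → ontaguuzeazuexa.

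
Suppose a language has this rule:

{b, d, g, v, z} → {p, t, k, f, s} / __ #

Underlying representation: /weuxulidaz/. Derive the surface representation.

/z/ is a voiced obstruent in word-final position, so it devoices to [s].
Surface form: [weuxulidas].

weuxulidas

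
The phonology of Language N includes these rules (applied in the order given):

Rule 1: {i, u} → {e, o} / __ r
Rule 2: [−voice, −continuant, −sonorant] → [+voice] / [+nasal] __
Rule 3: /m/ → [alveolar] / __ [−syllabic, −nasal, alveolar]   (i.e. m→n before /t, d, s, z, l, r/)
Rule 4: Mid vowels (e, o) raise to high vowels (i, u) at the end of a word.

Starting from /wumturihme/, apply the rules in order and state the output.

Rule 1 (pre-rhotic lowering): /u/ is a high vowel immediately before /r/, so it lowers to [o]. /wumturihme/ → wumtorihme.
Rule 2 (post-nasal voicing): /t/ is a voiceless stop immediately after the nasal /m/, so it voices to [d]. /wumtorihme/ → wumdorihme.
Rule 3 (nasal place assimilation): /m/ precedes the alveolar consonant /d/, so it assimilates in place to [n]. /wumdorihme/ → wundorihme.
Rule 4 (final vowel raising): /e/ is a mid vowel in word-final position, so it raises to [i]. /wundorihme/ → wundorihmi.

wundorihmi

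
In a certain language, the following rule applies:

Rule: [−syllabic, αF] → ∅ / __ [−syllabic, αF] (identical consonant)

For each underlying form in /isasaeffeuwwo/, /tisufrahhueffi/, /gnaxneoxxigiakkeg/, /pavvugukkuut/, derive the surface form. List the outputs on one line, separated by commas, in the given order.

/isasaeffeuwwo/: /ff/ is a geminate; the first /f/ deletes. /ww/ is a geminate; the first /w/ deletes. → [isasaefeuwo].
/tisufrahhueffi/: /hh/ is a geminate; the first /h/ deletes. /ff/ is a geminate; the first /f/ deletes. → [tisufrahuefi].
/gnaxneoxxigiakkeg/: /xx/ is a geminate; the first /x/ deletes. /kk/ is a geminate; the first /k/ deletes. → [gnaxneoxigiakeg].
/pavvugukkuut/: /vv/ is a geminate; the first /v/ deletes. /kk/ is a geminate; the first /k/ deletes. → [pavugukuut].

isasaefeuwo, tisufrahuefi, gnaxneoxigiakeg, pavugukuut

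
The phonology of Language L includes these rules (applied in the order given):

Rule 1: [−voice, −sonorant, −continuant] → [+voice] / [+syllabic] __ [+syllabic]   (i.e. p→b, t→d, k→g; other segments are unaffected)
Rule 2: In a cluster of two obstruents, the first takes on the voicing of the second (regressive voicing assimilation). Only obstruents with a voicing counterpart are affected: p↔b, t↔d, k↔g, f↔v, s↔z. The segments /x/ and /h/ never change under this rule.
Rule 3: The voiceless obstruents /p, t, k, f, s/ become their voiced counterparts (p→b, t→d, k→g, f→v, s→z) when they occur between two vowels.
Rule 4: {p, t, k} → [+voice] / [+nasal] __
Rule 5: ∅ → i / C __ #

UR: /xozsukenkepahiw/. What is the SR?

Rule 1 (intervocalic voicing): /k/ is a voiceless stop between vowels /u/ and /e/, so it voices to [g]. /p/ is a voiceless stop between vowels /e/ and /a/, so it voices to [b]. /xozsukenkepahiw/ → xozsugenkebahiw.
Rule 2 (regressive voicing assimilation): /z/ precedes the voiceless obstruent /s/, so it devoices to [s] by assimilation. /xozsugenkebahiw/ → xossugenkebahiw.
Rule 3 (intervocalic voicing): no segment meets the environment; /xossugenkebahiw/ is unchanged.
Rule 4 (post-nasal voicing): /k/ is a voiceless stop immediately after the nasal /n/, so it voices to [g]. /xossugenkebahiw/ → xossugengebahiw.
Rule 5 (final i-epenthesis): the form ends in the consonant /w/, so [i] is inserted word-finally. /xossugengebahiw/ → xossugengebahiwi.

xossugengebahiwi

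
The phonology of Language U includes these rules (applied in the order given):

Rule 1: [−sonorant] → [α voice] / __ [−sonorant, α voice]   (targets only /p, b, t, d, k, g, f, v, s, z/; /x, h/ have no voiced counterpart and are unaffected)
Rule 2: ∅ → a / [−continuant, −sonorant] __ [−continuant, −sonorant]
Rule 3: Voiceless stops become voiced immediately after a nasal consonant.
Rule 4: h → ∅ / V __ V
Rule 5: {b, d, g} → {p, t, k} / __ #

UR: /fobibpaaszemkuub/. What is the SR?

fobipapaazzemguup

Rule 1 (regressive voicing assimilation): /b/ precedes the voiceless obstruent /p/, so it devoices to [p] by assimilation. /s/ precedes the voiced obstruent /z/, so it voices to [z] by assimilation. /fobibpaaszemkuub/ → fobippaazzemkuub.
Rule 2 (stop-cluster a-epenthesis): /p/ and /p/ form a stop–stop cluster, so [a] is inserted between them. /fobippaazzemkuub/ → fobipapaazzemkuub.
Rule 3 (post-nasal voicing): /k/ is a voiceless stop immediately after the nasal /m/, so it voices to [g]. /fobipapaazzemkuub/ → fobipapaazzemguub.
Rule 4 (intervocalic h-deletion): no segment meets the environment; /fobipapaazzemguub/ is unchanged.
Rule 5 (final devoicing): /b/ is a voiced stop in word-final position, so it devoices to [p]. /fobipapaazzemguub/ → fobipapaazzemguup.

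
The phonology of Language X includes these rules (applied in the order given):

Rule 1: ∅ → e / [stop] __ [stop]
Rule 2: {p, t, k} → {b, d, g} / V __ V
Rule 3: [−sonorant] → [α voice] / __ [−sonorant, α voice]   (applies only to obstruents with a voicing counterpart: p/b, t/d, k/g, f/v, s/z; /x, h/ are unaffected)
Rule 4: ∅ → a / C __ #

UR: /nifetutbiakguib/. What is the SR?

Rule 1 (stop-cluster e-epenthesis): /t/ and /b/ form a stop–stop cluster, so [e] is inserted between them. /k/ and /g/ form a stop–stop cluster, so [e] is inserted between them. /nifetutbiakguib/ → nifetutebiakeguib.
Rule 2 (intervocalic voicing): /t/ is a voiceless stop between vowels /e/ and /u/, so it voices to [d]. /t/ is a voiceless stop between vowels /u/ and /e/, so it voices to [d]. /k/ is a voiceless stop between vowels /a/ and /e/, so it voices to [g]. /nifetutebiakeguib/ → nifedudebiageguib.
Rule 3 (regressive voicing assimilation): no segment meets the environment; /nifedudebiageguib/ is unchanged.
Rule 4 (final a-epenthesis): the form ends in the consonant /b/, so [a] is inserted word-finally. /nifedudebiageguib/ → nifedudebiageguiba.

nifedudebiageguiba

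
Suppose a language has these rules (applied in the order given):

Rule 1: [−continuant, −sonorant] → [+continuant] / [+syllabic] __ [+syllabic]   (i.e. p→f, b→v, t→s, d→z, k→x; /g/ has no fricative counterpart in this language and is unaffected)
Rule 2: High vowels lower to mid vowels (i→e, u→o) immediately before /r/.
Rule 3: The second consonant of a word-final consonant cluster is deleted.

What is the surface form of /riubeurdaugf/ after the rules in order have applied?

riuveordaug

Rule 1 (intervocalic spirantization): /b/ is a stop between vowels /u/ and /e/, so it spirantizes to the fricative [v]. /riubeurdaugf/ → riuveurdaugf.
Rule 2 (pre-rhotic lowering): /u/ is a high vowel immediately before /r/, so it lowers to [o]. /riuveurdaugf/ → riuveordaugf.
Rule 3 (final cluster simplification): /f/ is the second consonant of a word-final cluster /gf/, so it deletes. /riuveordaugf/ → riuveordaug.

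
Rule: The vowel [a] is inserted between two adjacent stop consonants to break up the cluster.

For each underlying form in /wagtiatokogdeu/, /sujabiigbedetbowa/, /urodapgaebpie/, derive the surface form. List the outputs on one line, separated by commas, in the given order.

/wagtiatokogdeu/: /g/ and /t/ form a stop–stop cluster, so [a] is inserted between them. /g/ and /d/ form a stop–stop cluster, so [a] is inserted between them. → [wagatiatokogadeu].
/sujabiigbedetbowa/: /g/ and /b/ form a stop–stop cluster, so [a] is inserted between them. /t/ and /b/ form a stop–stop cluster, so [a] is inserted between them. → [sujabiigabedetabowa].
/urodapgaebpie/: /p/ and /g/ form a stop–stop cluster, so [a] is inserted between them. /b/ and /p/ form a stop–stop cluster, so [a] is inserted between them. → [urodapagaebapie].

wagatiatokogadeu, sujabiigabedetabowa, urodapagaebapie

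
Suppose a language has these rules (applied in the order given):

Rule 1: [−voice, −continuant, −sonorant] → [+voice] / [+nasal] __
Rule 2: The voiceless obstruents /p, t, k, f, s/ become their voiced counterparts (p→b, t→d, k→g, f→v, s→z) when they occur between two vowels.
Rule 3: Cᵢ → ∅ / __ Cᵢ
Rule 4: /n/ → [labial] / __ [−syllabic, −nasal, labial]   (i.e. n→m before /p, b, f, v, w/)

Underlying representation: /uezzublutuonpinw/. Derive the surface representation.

uezubluduombimw

Rule 1 (post-nasal voicing): /p/ is a voiceless stop immediately after the nasal /n/, so it voices to [b]. /uezzublutuonpinw/ → uezzublutuonbinw.
Rule 2 (intervocalic voicing): /t/ is a voiceless obstruent between vowels /u/ and /u/, so it voices to [d]. /uezzublutuonbinw/ → uezzubluduonbinw.
Rule 3 (degemination): /zz/ is a geminate; the first /z/ deletes. /uezzubluduonbinw/ → uezubluduonbinw.
Rule 4 (nasal place assimilation): /n/ precedes the labial consonant /b/, so it assimilates in place to [m]. /n/ precedes the labial consonant /w/, so it assimilates in place to [m]. /uezubluduonbinw/ → uezubluduombimw.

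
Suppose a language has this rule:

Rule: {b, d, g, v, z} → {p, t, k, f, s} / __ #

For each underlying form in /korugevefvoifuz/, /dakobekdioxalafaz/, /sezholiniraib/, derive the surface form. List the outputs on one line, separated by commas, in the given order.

korugevefvoifus, dakobekdioxalafas, sezholiniraip

/korugevefvoifuz/: /z/ is a voiced obstruent in word-final position, so it devoices to [s]. → [korugevefvoifus].
/dakobekdioxalafaz/: /z/ is a voiced obstruent in word-final position, so it devoices to [s]. → [dakobekdioxalafas].
/sezholiniraib/: /b/ is a voiced obstruent in word-final position, so it devoices to [p]. → [sezholiniraip].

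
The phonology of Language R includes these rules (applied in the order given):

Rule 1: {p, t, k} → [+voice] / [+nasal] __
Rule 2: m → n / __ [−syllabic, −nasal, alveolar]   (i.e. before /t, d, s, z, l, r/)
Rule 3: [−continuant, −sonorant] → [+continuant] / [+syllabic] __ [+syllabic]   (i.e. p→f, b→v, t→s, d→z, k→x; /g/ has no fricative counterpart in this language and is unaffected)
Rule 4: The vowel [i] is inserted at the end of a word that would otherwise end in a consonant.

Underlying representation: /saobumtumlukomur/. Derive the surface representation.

saovundunluxomuri

Rule 1 (post-nasal voicing): /t/ is a voiceless stop immediately after the nasal /m/, so it voices to [d]. /saobumtumlukomur/ → saobumdumlukomur.
Rule 2 (nasal place assimilation): /m/ precedes the alveolar consonant /d/, so it assimilates in place to [n]. /m/ precedes the alveolar consonant /l/, so it assimilates in place to [n]. /saobumdumlukomur/ → saobundunlukomur.
Rule 3 (intervocalic spirantization): /b/ is a stop between vowels /o/ and /u/, so it spirantizes to the fricative [v]. /k/ is a stop between vowels /u/ and /o/, so it spirantizes to the fricative [x]. /saobundunlukomur/ → saovundunluxomur.
Rule 4 (final i-epenthesis): the form ends in the consonant /r/, so [i] is inserted word-finally. /saovundunluxomur/ → saovundunluxomuri.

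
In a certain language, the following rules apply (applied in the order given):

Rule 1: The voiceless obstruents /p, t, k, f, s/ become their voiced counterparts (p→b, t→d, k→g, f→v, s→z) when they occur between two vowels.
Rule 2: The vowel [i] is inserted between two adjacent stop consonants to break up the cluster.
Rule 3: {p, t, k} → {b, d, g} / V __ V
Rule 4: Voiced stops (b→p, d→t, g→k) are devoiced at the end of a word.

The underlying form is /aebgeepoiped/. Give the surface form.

Rule 1 (intervocalic voicing): /p/ is a voiceless obstruent between vowels /e/ and /o/, so it voices to [b]. /p/ is a voiceless obstruent between vowels /i/ and /e/, so it voices to [b]. /aebgeepoiped/ → aebgeeboibed.
Rule 2 (stop-cluster i-epenthesis): /b/ and /g/ form a stop–stop cluster, so [i] is inserted between them. /aebgeeboibed/ → aebigeeboibed.
Rule 3 (intervocalic voicing): no segment meets the environment; /aebigeeboibed/ is unchanged.
Rule 4 (final devoicing): /d/ is a voiced stop in word-final position, so it devoices to [t]. /aebigeeboibed/ → aebigeeboibet.

aebigeeboibet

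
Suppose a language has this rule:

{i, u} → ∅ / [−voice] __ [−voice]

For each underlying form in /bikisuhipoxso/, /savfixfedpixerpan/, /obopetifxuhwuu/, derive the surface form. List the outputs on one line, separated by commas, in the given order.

bikshpoxso, savfxfedpxerpan, obopetfxhwuu

/bikisuhipoxso/: /i/ is a high vowel flanked by voiceless consonants /k/ and /s/, so it deletes. /u/ is a high vowel flanked by voiceless consonants /s/ and /h/, so it deletes. /i/ is a high vowel flanked by voiceless consonants /h/ and /p/, so it deletes. → [bikshpoxso].
/savfixfedpixerpan/: /i/ is a high vowel flanked by voiceless consonants /f/ and /x/, so it deletes. /i/ is a high vowel flanked by voiceless consonants /p/ and /x/, so it deletes. → [savfxfedpxerpan].
/obopetifxuhwuu/: /i/ is a high vowel flanked by voiceless consonants /t/ and /f/, so it deletes. /u/ is a high vowel flanked by voiceless consonants /x/ and /h/, so it deletes. → [obopetfxhwuu].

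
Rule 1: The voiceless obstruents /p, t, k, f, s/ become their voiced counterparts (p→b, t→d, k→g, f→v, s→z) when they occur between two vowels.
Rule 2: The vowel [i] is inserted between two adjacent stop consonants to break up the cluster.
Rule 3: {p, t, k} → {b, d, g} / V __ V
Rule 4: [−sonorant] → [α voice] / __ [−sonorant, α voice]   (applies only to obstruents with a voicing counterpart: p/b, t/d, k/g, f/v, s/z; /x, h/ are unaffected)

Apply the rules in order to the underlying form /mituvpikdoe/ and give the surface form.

Rule 1 (intervocalic voicing): /t/ is a voiceless obstruent between vowels /i/ and /u/, so it voices to [d]. /mituvpikdoe/ → miduvpikdoe.
Rule 2 (stop-cluster i-epenthesis): /k/ and /d/ form a stop–stop cluster, so [i] is inserted between them. /miduvpikdoe/ → miduvpikidoe.
Rule 3 (intervocalic voicing): /k/ is a voiceless stop between vowels /i/ and /i/, so it voices to [g]. /miduvpikidoe/ → miduvpigidoe.
Rule 4 (regressive voicing assimilation): /v/ precedes the voiceless obstruent /p/, so it devoices to [f] by assimilation. /miduvpigidoe/ → midufpigidoe.

midufpigidoe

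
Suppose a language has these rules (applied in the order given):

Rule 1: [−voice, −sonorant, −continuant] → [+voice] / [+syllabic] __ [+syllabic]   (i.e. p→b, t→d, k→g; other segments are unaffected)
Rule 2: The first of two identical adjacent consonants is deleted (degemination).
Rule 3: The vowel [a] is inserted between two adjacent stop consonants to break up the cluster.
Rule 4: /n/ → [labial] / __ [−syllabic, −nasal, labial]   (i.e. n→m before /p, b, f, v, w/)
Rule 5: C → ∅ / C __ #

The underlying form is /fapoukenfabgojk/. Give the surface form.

Rule 1 (intervocalic voicing): /p/ is a voiceless stop between vowels /a/ and /o/, so it voices to [b]. /k/ is a voiceless stop between vowels /u/ and /e/, so it voices to [g]. /fapoukenfabgojk/ → fabougenfabgojk.
Rule 2 (degemination): no segment meets the environment; /fabougenfabgojk/ is unchanged.
Rule 3 (stop-cluster a-epenthesis): /b/ and /g/ form a stop–stop cluster, so [a] is inserted between them. /fabougenfabgojk/ → fabougenfabagojk.
Rule 4 (nasal place assimilation): /n/ precedes the labial consonant /f/, so it assimilates in place to [m]. /fabougenfabagojk/ → fabougemfabagojk.
Rule 5 (final cluster simplification): /k/ is the second consonant of a word-final cluster /jk/, so it deletes. /fabougemfabagojk/ → fabougemfabagoj.

fabougemfabagoj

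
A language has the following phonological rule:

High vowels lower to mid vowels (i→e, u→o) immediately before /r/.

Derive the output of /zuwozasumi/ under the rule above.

zuwozasumi

No segment of /zuwozasumi/ meets the structural description of the rule, so the form surfaces unchanged.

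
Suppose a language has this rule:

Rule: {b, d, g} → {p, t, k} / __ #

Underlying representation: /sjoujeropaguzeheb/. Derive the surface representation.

Scanning /sjoujeropaguzeheb/: /g/ at position 11 is not in the conditioning environment; /b/ is a voiced stop in word-final position, so it devoices to [p].
Result: [sjoujeropaguzehep].

sjoujeropaguzehep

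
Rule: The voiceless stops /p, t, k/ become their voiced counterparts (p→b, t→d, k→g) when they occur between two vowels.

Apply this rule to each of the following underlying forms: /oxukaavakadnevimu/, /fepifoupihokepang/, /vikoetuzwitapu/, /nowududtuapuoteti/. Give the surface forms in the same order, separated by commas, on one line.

/oxukaavakadnevimu/: /k/ is a voiceless stop between vowels /u/ and /a/, so it voices to [g]. /k/ is a voiceless stop between vowels /a/ and /a/, so it voices to [g]. → [oxugaavagadnevimu].
/fepifoupihokepang/: /p/ is a voiceless stop between vowels /e/ and /i/, so it voices to [b]. /p/ is a voiceless stop between vowels /u/ and /i/, so it voices to [b]. /k/ is a voiceless stop between vowels /o/ and /e/, so it voices to [g]. /p/ is a voiceless stop between vowels /e/ and /a/, so it voices to [b]. → [febifoubihogebang].
/vikoetuzwitapu/: /k/ is a voiceless stop between vowels /i/ and /o/, so it voices to [g]. /t/ is a voiceless stop between vowels /e/ and /u/, so it voices to [d]. /t/ is a voiceless stop between vowels /i/ and /a/, so it voices to [d]. /p/ is a voiceless stop between vowels /a/ and /u/, so it voices to [b]. → [vigoeduzwidabu].
/nowududtuapuoteti/: /p/ is a voiceless stop between vowels /a/ and /u/, so it voices to [b]. /t/ is a voiceless stop between vowels /o/ and /e/, so it voices to [d]. /t/ is a voiceless stop between vowels /e/ and /i/, so it voices to [d]. → [nowududtuabuodedi].

oxugaavagadnevimu, febifoubihogebang, vigoeduzwidabu, nowududtuabuodedi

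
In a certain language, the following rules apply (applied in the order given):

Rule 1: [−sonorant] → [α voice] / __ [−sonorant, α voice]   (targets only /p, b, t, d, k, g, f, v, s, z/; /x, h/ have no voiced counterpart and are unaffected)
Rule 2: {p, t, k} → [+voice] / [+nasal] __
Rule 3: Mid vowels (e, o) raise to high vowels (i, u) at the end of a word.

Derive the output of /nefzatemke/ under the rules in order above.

nevzatemgi

Rule 1 (regressive voicing assimilation): /f/ precedes the voiced obstruent /z/, so it voices to [v] by assimilation. /nefzatemke/ → nevzatemke.
Rule 2 (post-nasal voicing): /k/ is a voiceless stop immediately after the nasal /m/, so it voices to [g]. /nevzatemke/ → nevzatemge.
Rule 3 (final vowel raising): /e/ is a mid vowel in word-final position, so it raises to [i]. /nevzatemge/ → nevzatemgi.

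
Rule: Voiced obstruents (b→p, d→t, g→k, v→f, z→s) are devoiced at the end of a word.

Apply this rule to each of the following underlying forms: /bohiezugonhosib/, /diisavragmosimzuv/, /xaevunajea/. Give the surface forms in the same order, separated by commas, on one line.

/bohiezugonhosib/: /b/ is a voiced obstruent in word-final position, so it devoices to [p]. → [bohiezugonhosip].
/diisavragmosimzuv/: /v/ is a voiced obstruent in word-final position, so it devoices to [f]. → [diisavragmosimzuf].
/xaevunajea/: the rule's environment is not met; surfaces unchanged as [xaevunajea].

bohiezugonhosip, diisavragmosimzuf, xaevunajea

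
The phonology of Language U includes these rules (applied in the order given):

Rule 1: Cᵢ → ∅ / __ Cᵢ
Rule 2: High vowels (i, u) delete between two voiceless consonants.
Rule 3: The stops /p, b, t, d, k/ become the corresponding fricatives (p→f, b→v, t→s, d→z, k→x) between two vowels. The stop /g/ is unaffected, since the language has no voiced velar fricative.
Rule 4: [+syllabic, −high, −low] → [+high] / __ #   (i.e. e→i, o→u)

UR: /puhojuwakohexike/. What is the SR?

phojuwaxohexki

Rule 1 (degemination): no segment meets the environment; /puhojuwakohexike/ is unchanged.
Rule 2 (high vowel syncope): /u/ is a high vowel flanked by voiceless consonants /p/ and /h/, so it deletes. /i/ is a high vowel flanked by voiceless consonants /x/ and /k/, so it deletes. /puhojuwakohexike/ → phojuwakohexke.
Rule 3 (intervocalic spirantization): /k/ is a stop between vowels /a/ and /o/, so it spirantizes to the fricative [x]. /phojuwakohexke/ → phojuwaxohexke.
Rule 4 (final vowel raising): /e/ is a mid vowel in word-final position, so it raises to [i]. /phojuwaxohexke/ → phojuwaxohexki.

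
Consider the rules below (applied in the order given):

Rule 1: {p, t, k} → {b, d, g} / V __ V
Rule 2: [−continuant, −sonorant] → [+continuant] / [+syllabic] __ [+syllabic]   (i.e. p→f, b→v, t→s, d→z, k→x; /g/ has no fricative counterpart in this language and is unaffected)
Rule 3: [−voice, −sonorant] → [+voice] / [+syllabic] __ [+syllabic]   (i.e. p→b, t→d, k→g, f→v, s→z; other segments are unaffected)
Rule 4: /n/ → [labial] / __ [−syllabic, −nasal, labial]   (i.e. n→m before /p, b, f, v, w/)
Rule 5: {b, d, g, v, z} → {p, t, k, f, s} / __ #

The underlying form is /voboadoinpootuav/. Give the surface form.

Rule 1 (intervocalic voicing): /t/ is a voiceless stop between vowels /o/ and /u/, so it voices to [d]. /voboadoinpootuav/ → voboadoinpooduav.
Rule 2 (intervocalic spirantization): /b/ is a stop between vowels /o/ and /o/, so it spirantizes to the fricative [v]. /d/ is a stop between vowels /a/ and /o/, so it spirantizes to the fricative [z]. /d/ is a stop between vowels /o/ and /u/, so it spirantizes to the fricative [z]. /voboadoinpooduav/ → vovoazoinpoozuav.
Rule 3 (intervocalic voicing): no segment meets the environment; /vovoazoinpoozuav/ is unchanged.
Rule 4 (nasal place assimilation): /n/ precedes the labial consonant /p/, so it assimilates in place to [m]. /vovoazoinpoozuav/ → vovoazoimpoozuav.
Rule 5 (final devoicing): /v/ is a voiced obstruent in word-final position, so it devoices to [f]. /vovoazoimpoozuav/ → vovoazoimpoozuaf.

vovoazoimpoozuaf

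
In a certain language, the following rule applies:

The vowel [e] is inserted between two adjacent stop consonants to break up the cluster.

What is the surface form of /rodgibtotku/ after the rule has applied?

/d/ and /g/ form a stop–stop cluster, so [e] is inserted between them.
/b/ and /t/ form a stop–stop cluster, so [e] is inserted between them.
/t/ and /k/ form a stop–stop cluster, so [e] is inserted between them.
Surface form: [rodegibetoteku].

rodegibetoteku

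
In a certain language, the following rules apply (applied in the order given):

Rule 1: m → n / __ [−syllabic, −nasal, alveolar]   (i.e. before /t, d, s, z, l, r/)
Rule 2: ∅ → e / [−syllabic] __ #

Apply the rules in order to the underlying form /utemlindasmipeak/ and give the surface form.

utenlindasmipeake

Rule 1 (nasal place assimilation): /m/ precedes the alveolar consonant /l/, so it assimilates in place to [n]. /utemlindasmipeak/ → utenlindasmipeak.
Rule 2 (final e-epenthesis): the form ends in the consonant /k/, so [e] is inserted word-finally. /utenlindasmipeak/ → utenlindasmipeake.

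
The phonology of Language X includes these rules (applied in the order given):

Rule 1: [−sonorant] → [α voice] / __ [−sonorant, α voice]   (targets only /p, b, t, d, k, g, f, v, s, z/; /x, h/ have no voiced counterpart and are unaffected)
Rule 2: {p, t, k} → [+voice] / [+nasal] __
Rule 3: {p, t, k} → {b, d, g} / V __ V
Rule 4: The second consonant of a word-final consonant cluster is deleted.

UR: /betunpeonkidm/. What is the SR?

bedunbeongid

Rule 1 (regressive voicing assimilation): no segment meets the environment; /betunpeonkidm/ is unchanged.
Rule 2 (post-nasal voicing): /p/ is a voiceless stop immediately after the nasal /n/, so it voices to [b]. /k/ is a voiceless stop immediately after the nasal /n/, so it voices to [g]. /betunpeonkidm/ → betunbeongidm.
Rule 3 (intervocalic voicing): /t/ is a voiceless stop between vowels /e/ and /u/, so it voices to [d]. /betunbeongidm/ → bedunbeongidm.
Rule 4 (final cluster simplification): /m/ is the second consonant of a word-final cluster /dm/, so it deletes. /bedunbeongidm/ → bedunbeongid.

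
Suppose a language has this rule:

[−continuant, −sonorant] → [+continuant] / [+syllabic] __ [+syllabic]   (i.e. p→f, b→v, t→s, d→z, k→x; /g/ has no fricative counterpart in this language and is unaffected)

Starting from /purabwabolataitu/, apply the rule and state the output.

purabwavolasaisu

Scanning /purabwabolataitu/: /p/ at position 1 is not in the conditioning environment; /b/ at position 5 is not in the conditioning environment; /b/ is a stop between vowels /a/ and /o/, so it spirantizes to the fricative [v]; /t/ is a stop between vowels /a/ and /a/, so it spirantizes to the fricative [s]; /t/ is a stop between vowels /i/ and /u/, so it spirantizes to the fricative [s].
Result: [purabwavolasaisu].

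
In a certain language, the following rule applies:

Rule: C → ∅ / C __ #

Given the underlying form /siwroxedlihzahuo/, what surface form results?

No segment of /siwroxedlihzahuo/ meets the structural description of the rule, so the form surfaces unchanged.

siwroxedlihzahuo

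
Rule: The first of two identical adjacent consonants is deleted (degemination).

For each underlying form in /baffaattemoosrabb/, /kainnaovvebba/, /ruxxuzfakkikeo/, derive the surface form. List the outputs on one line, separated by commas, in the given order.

/baffaattemoosrabb/: /ff/ is a geminate; the first /f/ deletes. /tt/ is a geminate; the first /t/ deletes. /bb/ is a geminate; the first /b/ deletes. → [bafaatemoosrab].
/kainnaovvebba/: /nn/ is a geminate; the first /n/ deletes. /vv/ is a geminate; the first /v/ deletes. /bb/ is a geminate; the first /b/ deletes. → [kainaoveba].
/ruxxuzfakkikeo/: /xx/ is a geminate; the first /x/ deletes. /kk/ is a geminate; the first /k/ deletes. → [ruxuzfakikeo].

bafaatemoosrab, kainaoveba, ruxuzfakikeo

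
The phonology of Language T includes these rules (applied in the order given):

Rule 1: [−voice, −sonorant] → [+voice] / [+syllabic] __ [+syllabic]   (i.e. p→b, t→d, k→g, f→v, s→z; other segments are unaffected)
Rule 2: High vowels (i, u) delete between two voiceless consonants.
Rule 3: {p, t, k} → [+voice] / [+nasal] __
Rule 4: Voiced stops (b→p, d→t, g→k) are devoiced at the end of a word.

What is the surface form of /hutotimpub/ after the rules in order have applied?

hudodimbup

Rule 1 (intervocalic voicing): /t/ is a voiceless obstruent between vowels /u/ and /o/, so it voices to [d]. /t/ is a voiceless obstruent between vowels /o/ and /i/, so it voices to [d]. /hutotimpub/ → hudodimpub.
Rule 2 (high vowel syncope): no segment meets the environment; /hudodimpub/ is unchanged.
Rule 3 (post-nasal voicing): /p/ is a voiceless stop immediately after the nasal /m/, so it voices to [b]. /hudodimpub/ → hudodimbub.
Rule 4 (final devoicing): /b/ is a voiced stop in word-final position, so it devoices to [p]. /hudodimbub/ → hudodimbup.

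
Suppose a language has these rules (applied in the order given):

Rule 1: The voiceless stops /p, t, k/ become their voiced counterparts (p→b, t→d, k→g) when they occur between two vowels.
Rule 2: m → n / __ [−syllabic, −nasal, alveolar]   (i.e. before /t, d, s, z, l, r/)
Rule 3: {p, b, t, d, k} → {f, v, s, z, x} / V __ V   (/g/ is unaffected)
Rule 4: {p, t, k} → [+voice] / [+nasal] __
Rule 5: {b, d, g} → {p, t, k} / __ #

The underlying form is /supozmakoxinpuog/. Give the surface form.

suvozmagoxinbuok

Rule 1 (intervocalic voicing): /p/ is a voiceless stop between vowels /u/ and /o/, so it voices to [b]. /k/ is a voiceless stop between vowels /a/ and /o/, so it voices to [g]. /supozmakoxinpuog/ → subozmagoxinpuog.
Rule 2 (nasal place assimilation): no segment meets the environment; /subozmagoxinpuog/ is unchanged.
Rule 3 (intervocalic spirantization): /b/ is a stop between vowels /u/ and /o/, so it spirantizes to the fricative [v]. /subozmagoxinpuog/ → suvozmagoxinpuog.
Rule 4 (post-nasal voicing): /p/ is a voiceless stop immediately after the nasal /n/, so it voices to [b]. /suvozmagoxinpuog/ → suvozmagoxinbuog.
Rule 5 (final devoicing): /g/ is a voiced stop in word-final position, so it devoices to [k]. /suvozmagoxinbuog/ → suvozmagoxinbuok.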